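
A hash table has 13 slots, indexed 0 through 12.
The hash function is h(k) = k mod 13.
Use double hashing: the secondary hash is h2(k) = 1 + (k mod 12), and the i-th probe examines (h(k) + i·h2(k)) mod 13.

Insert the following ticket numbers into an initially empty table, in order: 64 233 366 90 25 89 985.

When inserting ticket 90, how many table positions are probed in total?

2

64 hashes to 12; slot 12 is free -> place at 12.
233 hashes to 12, h2=6; 12 taken -> place at 5.
366 hashes to 2; slot 2 is free -> place at 2.
90 hashes to 12, h2=7; 12 taken -> place at 6.
25 hashes to 12, h2=2; 12 taken -> place at 1.
89 hashes to 11; slot 11 is free -> place at 11.
985 hashes to 10; slot 10 is free -> place at 10.
Table: [∅, 25, 366, ∅, ∅, 233, 90, ∅, ∅, ∅, 985, 89, 64]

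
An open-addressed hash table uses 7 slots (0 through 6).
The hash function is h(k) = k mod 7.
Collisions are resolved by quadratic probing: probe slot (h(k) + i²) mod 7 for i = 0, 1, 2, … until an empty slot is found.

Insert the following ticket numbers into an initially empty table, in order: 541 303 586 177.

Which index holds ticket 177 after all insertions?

541 hashes to 2; slot 2 is free => place at 2.
303 hashes to 2; 2 taken => place at 3.
586 hashes to 5; slot 5 is free => place at 5.
177 hashes to 2; 2,3 taken => place at 6.
Table: [-, -, 541, 303, -, 586, 177]

6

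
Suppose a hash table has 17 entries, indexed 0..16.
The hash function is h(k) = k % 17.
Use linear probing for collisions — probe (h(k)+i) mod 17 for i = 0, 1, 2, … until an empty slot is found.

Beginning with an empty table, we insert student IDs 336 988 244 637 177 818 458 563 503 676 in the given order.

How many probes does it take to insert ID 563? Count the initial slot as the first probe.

336 hashes to 13; slot 13 is free => place at 13.
988 hashes to 2; slot 2 is free => place at 2.
244 hashes to 6; slot 6 is free => place at 6.
637 hashes to 8; slot 8 is free => place at 8.
177 hashes to 7; slot 7 is free => place at 7.
818 hashes to 2; 2 taken => place at 3.
458 hashes to 16; slot 16 is free => place at 16.
563 hashes to 2; 2,3 taken => place at 4.
503 hashes to 10; slot 10 is free => place at 10.
676 hashes to 13; 13 taken => place at 14.
Table: [-, -, 988, 818, 563, -, 244, 177, 637, -, 503, -, -, 336, 676, -, 458]

3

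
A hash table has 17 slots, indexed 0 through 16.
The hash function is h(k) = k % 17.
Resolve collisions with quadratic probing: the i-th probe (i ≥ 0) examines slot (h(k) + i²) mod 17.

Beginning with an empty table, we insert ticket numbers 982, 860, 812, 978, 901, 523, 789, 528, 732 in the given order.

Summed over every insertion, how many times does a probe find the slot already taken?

Insert 982: h=13, slot 13 empty => index 13.
Insert 860: h=10, slot 10 empty => index 10.
Insert 812: h=13, slot 13 occupied => index 14.
Insert 978: h=9, slot 9 empty => index 9.
Insert 901: h=0, slot 0 empty => index 0.
Insert 523: h=13, slots 13,14,0 occupied => index 5.
Insert 789: h=7, slot 7 empty => index 7.
Insert 528: h=1, slot 1 empty => index 1.
Insert 732: h=1, slot 1 occupied => index 2.
Table: [901, 528, 732, ., ., 523, ., 789, ., 978, 860, ., ., 982, 812, ., .]

5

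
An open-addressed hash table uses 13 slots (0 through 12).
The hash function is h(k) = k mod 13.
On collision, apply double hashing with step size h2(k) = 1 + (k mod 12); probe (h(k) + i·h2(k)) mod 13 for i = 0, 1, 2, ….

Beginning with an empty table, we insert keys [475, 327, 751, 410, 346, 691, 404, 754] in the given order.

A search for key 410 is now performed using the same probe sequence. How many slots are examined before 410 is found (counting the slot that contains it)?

Insert 475: h=7, slot 7 empty → index 7.
Insert 327: h=2, slot 2 empty → index 2.
Insert 751: h=10, slot 10 empty → index 10.
Insert 410: h=7, h2=3, slots 7,10 occupied → index 0.
Insert 346: h=8, slot 8 empty → index 8.
Insert 691: h=2, h2=8, slots 2,10 occupied → index 5.
Insert 404: h=1, slot 1 empty → index 1.
Insert 754: h=0, h2=11, slot 0 occupied → index 11.
Table: [410, 404, 327, ∅, ∅, 691, ∅, 475, 346, ∅, 751, 754, ∅]
Lookup 410: h=7, h2=3, probe 7,10,0 → found at 0.

3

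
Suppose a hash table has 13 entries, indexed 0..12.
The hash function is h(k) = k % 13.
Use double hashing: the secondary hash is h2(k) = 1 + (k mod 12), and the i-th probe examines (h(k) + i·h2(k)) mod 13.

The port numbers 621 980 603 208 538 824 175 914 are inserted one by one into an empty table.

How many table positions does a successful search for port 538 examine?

Insert 621: h=10, slot 10 empty => index 10.
Insert 980: h=5, slot 5 empty => index 5.
Insert 603: h=5, h2=4, slot 5 occupied => index 9.
Insert 208: h=0, slot 0 empty => index 0.
Insert 538: h=5, h2=11, slot 5 occupied => index 3.
Insert 824: h=5, h2=9, slot 5 occupied => index 1.
Insert 175: h=6, slot 6 empty => index 6.
Insert 914: h=4, slot 4 empty => index 4.
Table: [208, 824, ∅, 538, 914, 980, 175, ∅, ∅, 603, 621, ∅, ∅]
Lookup 538: h=5, h2=11, probe 5,3 → found at 3.

2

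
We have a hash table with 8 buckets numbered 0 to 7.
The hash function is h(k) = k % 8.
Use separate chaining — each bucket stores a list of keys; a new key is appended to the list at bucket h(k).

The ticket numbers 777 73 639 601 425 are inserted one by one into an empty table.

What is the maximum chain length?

4

Insert 777: h=1, bucket 1 empty → new chain.
Insert 73: h=1, bucket 1 nonempty → append to chain.
Insert 639: h=7, bucket 7 empty → new chain.
Insert 601: h=1, bucket 1 nonempty → append to chain.
Insert 425: h=1, bucket 1 nonempty → append to chain.
Final buckets:
0: ∅
1: 777 -> 73 -> 601 -> 425
2: ∅
3: ∅
4: ∅
5: ∅
6: ∅
7: 639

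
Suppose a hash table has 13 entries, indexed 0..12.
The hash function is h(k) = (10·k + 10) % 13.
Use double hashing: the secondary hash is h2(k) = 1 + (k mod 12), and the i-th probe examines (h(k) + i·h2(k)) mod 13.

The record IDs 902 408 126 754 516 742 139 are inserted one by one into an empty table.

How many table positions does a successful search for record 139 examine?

2

902 hashes to 8; slot 8 is free → place at 8.
408 hashes to 8, h2=1; 8 taken → place at 9.
126 hashes to 9, h2=7; 9 taken → place at 3.
754 hashes to 10; slot 10 is free → place at 10.
516 hashes to 9, h2=1; 9,10 taken → place at 11.
742 hashes to 7; slot 7 is free → place at 7.
139 hashes to 9, h2=8; 9 taken → place at 4.
Table: [-, -, -, 126, 139, -, -, 742, 902, 408, 754, 516, -]
Lookup 139: h=9, h2=8, probe 9,4 → found at 4.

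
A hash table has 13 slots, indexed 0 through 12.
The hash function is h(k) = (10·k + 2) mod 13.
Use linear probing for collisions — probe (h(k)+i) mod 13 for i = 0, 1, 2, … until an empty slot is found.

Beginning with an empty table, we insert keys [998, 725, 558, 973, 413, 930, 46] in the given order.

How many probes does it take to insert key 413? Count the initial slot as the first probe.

Insert 998: h=11, slot 11 empty -> index 11.
Insert 725: h=11, slot 11 occupied -> index 12.
Insert 558: h=5, slot 5 empty -> index 5.
Insert 973: h=8, slot 8 empty -> index 8.
Insert 413: h=11, slots 11,12 occupied -> index 0.
Insert 930: h=7, slot 7 empty -> index 7.
Insert 46: h=7, slots 7,8 occupied -> index 9.
Table: [413, —, —, —, —, 558, —, 930, 973, 46, —, 998, 725]

3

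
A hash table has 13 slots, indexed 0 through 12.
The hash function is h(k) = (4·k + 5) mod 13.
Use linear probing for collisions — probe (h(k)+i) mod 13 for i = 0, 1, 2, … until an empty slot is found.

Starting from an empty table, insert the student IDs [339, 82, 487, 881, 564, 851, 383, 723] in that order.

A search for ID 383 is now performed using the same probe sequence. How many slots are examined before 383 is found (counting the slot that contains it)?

Insert 339: h=9, slot 9 empty → index 9.
Insert 82: h=8, slot 8 empty → index 8.
Insert 487: h=3, slot 3 empty → index 3.
Insert 881: h=6, slot 6 empty → index 6.
Insert 564: h=12, slot 12 empty → index 12.
Insert 851: h=3, slot 3 occupied → index 4.
Insert 383: h=3, slots 3,4 occupied → index 5.
Insert 723: h=11, slot 11 empty → index 11.
Table: [_, _, _, 487, 851, 383, 881, _, 82, 339, _, 723, 564]
Lookup 383: h=3, probe 3,4,5 → found at 5.

3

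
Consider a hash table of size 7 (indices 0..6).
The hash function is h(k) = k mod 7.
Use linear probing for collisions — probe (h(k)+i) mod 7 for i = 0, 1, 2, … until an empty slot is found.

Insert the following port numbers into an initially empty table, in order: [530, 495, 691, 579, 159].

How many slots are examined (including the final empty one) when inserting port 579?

Insert 530: h=5, slot 5 empty -> index 5.
Insert 495: h=5, slot 5 occupied -> index 6.
Insert 691: h=5, slots 5,6 occupied -> index 0.
Insert 579: h=5, slots 5,6,0 occupied -> index 1.
Insert 159: h=5, slots 5,6,0,1 occupied -> index 2.
Table: [691, 579, 159, ., ., 530, 495]

4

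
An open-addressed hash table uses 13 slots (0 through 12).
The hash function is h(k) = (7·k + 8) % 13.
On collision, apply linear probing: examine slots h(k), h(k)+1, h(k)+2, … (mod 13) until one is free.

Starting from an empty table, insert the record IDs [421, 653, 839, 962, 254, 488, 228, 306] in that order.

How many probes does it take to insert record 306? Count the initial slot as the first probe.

6

421 hashes to 4; slot 4 is free → place at 4.
653 hashes to 3; slot 3 is free → place at 3.
839 hashes to 5; slot 5 is free → place at 5.
962 hashes to 8; slot 8 is free → place at 8.
254 hashes to 5; 5 taken → place at 6.
488 hashes to 5; 5,6 taken → place at 7.
228 hashes to 5; 5,6,7,8 taken → place at 9.
306 hashes to 5; 5,6,7,8,9 taken → place at 10.
Table: [., ., ., 653, 421, 839, 254, 488, 962, 228, 306, ., .]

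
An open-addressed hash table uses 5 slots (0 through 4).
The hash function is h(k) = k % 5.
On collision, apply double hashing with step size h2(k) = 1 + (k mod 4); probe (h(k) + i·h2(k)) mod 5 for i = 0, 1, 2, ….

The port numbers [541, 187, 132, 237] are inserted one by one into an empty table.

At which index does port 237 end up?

4

541: h=1 => slot 1
187: h=2 => slot 2
132: h=2, h2=1, probe 2,3 => slot 3
237: h=2, h2=2, probe 2,4 => slot 4
Table: [∅, 541, 187, 132, 237]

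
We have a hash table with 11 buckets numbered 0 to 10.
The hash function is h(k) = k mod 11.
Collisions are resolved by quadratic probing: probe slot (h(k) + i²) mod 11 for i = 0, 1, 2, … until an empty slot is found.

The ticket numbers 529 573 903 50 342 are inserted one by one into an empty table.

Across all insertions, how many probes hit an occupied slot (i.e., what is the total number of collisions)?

6

529 hashes to 1; slot 1 is free -> place at 1.
573 hashes to 1; 1 taken -> place at 2.
903 hashes to 1; 1,2 taken -> place at 5.
50 hashes to 6; slot 6 is free -> place at 6.
342 hashes to 1; 1,2,5 taken -> place at 10.
Table: [_, 529, 573, _, _, 903, 50, _, _, _, 342]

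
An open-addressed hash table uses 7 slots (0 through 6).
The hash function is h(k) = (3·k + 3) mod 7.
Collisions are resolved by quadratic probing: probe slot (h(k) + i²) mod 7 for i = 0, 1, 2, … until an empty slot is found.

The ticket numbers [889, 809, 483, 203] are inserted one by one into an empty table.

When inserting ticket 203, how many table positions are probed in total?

889: h=3 → slot 3
809: h=1 → slot 1
483: h=3, probe 3,4 → slot 4
203: h=3, probe 3,4,0 → slot 0
Table: [203, 809, ., 889, 483, ., .]

3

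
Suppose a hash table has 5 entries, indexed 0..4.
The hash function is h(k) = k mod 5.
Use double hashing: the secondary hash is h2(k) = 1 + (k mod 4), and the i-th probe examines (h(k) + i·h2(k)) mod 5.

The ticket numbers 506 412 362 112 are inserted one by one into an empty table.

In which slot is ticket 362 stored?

Insert 506: h=1, slot 1 empty -> index 1.
Insert 412: h=2, slot 2 empty -> index 2.
Insert 362: h=2, h2=3, slot 2 occupied -> index 0.
Insert 112: h=2, h2=1, slot 2 occupied -> index 3.
Table: [362, 506, 412, 112, ∅]

0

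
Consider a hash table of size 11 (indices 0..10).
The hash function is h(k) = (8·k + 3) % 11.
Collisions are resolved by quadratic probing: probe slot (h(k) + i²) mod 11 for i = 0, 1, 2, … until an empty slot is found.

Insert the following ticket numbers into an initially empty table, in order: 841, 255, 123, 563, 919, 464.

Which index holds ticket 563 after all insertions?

Insert 841: h=10, slot 10 empty => index 10.
Insert 255: h=8, slot 8 empty => index 8.
Insert 123: h=8, slot 8 occupied => index 9.
Insert 563: h=8, slots 8,9 occupied => index 1.
Insert 919: h=7, slot 7 empty => index 7.
Insert 464: h=8, slots 8,9,1 occupied => index 6.
Table: [-, 563, -, -, -, -, 464, 919, 255, 123, 841]

1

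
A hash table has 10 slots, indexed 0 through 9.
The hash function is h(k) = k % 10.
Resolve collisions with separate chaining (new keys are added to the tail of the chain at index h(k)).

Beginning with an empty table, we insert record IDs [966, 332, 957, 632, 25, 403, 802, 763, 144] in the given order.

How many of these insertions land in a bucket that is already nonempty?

3

966 -> bucket 6
332 -> bucket 2
957 -> bucket 7
632 -> bucket 2 (collision)
25 -> bucket 5
403 -> bucket 3
802 -> bucket 2 (collision)
763 -> bucket 3 (collision)
144 -> bucket 4
Final buckets:
0: —
1: —
2: 332 -> 632 -> 802
3: 403 -> 763
4: 144
5: 25
6: 966
7: 957
8: —
9: —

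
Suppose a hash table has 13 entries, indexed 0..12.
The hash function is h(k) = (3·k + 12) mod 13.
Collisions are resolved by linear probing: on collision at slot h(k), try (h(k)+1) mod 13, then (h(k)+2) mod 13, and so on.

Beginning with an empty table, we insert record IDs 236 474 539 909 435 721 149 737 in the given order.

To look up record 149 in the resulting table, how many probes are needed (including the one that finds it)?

7

236 hashes to 5; slot 5 is free -> place at 5.
474 hashes to 4; slot 4 is free -> place at 4.
539 hashes to 4; 4,5 taken -> place at 6.
909 hashes to 9; slot 9 is free -> place at 9.
435 hashes to 4; 4,5,6 taken -> place at 7.
721 hashes to 4; 4,5,6,7 taken -> place at 8.
149 hashes to 4; 4,5,6,7,8,9 taken -> place at 10.
737 hashes to 0; slot 0 is free -> place at 0.
Table: [737, ∅, ∅, ∅, 474, 236, 539, 435, 721, 909, 149, ∅, ∅]
Lookup 149: h=4, probe 4,5,6,7,8,9,10 → found at 10.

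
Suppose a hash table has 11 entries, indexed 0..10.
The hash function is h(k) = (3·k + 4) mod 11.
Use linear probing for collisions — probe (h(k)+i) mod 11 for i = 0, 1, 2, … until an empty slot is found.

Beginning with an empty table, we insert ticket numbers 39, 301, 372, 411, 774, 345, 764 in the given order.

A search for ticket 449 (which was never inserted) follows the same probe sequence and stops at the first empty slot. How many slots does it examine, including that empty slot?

4

39 hashes to 0; slot 0 is free => place at 0.
301 hashes to 5; slot 5 is free => place at 5.
372 hashes to 9; slot 9 is free => place at 9.
411 hashes to 5; 5 taken => place at 6.
774 hashes to 5; 5,6 taken => place at 7.
345 hashes to 5; 5,6,7 taken => place at 8.
764 hashes to 8; 8,9 taken => place at 10.
Table: [39, —, —, —, —, 301, 411, 774, 345, 372, 764]
Lookup 449: h=9, probe 9,10,0,1 → slot 1 empty, not found.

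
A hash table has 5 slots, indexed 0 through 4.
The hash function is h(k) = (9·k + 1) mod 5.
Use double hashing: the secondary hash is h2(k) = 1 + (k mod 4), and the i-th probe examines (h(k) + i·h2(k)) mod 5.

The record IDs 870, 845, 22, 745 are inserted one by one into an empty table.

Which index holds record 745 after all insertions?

870 hashes to 1; slot 1 is free => place at 1.
845 hashes to 1, h2=2; 1 taken => place at 3.
22 hashes to 4; slot 4 is free => place at 4.
745 hashes to 1, h2=2; 1,3 taken => place at 0.
Table: [745, 870, _, 845, 22]

0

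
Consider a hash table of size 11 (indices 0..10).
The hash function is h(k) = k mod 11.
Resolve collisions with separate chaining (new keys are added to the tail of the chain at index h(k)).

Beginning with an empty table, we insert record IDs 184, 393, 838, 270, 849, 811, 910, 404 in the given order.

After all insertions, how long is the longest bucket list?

184 -> bucket 8
393 -> bucket 8 (collision)
838 -> bucket 2
270 -> bucket 6
849 -> bucket 2 (collision)
811 -> bucket 8 (collision)
910 -> bucket 8 (collision)
404 -> bucket 8 (collision)
Final buckets:
0: _
1: _
2: 838 -> 849
3: _
4: _
5: _
6: 270
7: _
8: 184 -> 393 -> 811 -> 910 -> 404
9: _
10: _

5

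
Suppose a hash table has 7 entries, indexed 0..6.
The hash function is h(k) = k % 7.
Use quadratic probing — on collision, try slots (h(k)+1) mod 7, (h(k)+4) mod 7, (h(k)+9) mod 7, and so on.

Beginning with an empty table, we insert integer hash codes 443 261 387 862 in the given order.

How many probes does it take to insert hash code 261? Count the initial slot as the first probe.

443: h=2 -> slot 2
261: h=2, probe 2,3 -> slot 3
387: h=2, probe 2,3,6 -> slot 6
862: h=1 -> slot 1
Table: [_, 862, 443, 261, _, _, 387]

2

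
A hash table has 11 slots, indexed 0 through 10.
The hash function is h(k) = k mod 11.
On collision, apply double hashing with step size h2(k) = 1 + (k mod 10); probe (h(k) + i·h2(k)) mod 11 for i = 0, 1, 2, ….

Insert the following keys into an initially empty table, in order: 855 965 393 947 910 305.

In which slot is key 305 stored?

4

855: h=8 -> slot 8
965: h=8, h2=6, probe 8,3 -> slot 3
393: h=8, h2=4, probe 8,1 -> slot 1
947: h=1, h2=8, probe 1,9 -> slot 9
910: h=8, h2=1, probe 8,9,10 -> slot 10
305: h=8, h2=6, probe 8,3,9,4 -> slot 4
Table: [., 393, ., 965, 305, ., ., ., 855, 947, 910]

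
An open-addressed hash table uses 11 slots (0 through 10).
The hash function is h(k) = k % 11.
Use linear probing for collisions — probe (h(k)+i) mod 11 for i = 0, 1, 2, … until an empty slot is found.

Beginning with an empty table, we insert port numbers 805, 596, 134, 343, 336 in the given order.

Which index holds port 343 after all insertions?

5

805: h=2 => slot 2
596: h=2, probe 2,3 => slot 3
134: h=2, probe 2,3,4 => slot 4
343: h=2, probe 2,3,4,5 => slot 5
336: h=6 => slot 6
Table: [_, _, 805, 596, 134, 343, 336, _, _, _, _]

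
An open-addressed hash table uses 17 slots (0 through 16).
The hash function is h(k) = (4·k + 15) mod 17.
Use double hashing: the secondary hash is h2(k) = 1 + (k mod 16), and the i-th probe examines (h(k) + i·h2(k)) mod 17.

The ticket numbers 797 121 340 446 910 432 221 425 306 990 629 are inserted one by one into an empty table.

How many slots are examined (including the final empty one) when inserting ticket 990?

3

797 hashes to 7; slot 7 is free => place at 7.
121 hashes to 6; slot 6 is free => place at 6.
340 hashes to 15; slot 15 is free => place at 15.
446 hashes to 14; slot 14 is free => place at 14.
910 hashes to 0; slot 0 is free => place at 0.
432 hashes to 9; slot 9 is free => place at 9.
221 hashes to 15, h2=14; 15 taken => place at 12.
425 hashes to 15, h2=10; 15 taken => place at 8.
306 hashes to 15, h2=3; 15 taken => place at 1.
990 hashes to 14, h2=15; 14,12 taken => place at 10.
629 hashes to 15, h2=6; 15 taken => place at 4.
Table: [910, 306, —, —, 629, —, 121, 797, 425, 432, 990, —, 221, —, 446, 340, —]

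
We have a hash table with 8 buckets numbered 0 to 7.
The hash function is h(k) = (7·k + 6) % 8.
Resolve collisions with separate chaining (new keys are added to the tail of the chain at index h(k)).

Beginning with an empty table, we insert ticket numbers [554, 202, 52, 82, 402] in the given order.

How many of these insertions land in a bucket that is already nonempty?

554 -> bucket 4
202 -> bucket 4 (collision)
52 -> bucket 2
82 -> bucket 4 (collision)
402 -> bucket 4 (collision)
Final buckets:
0: .
1: .
2: 52
3: .
4: 554 -> 202 -> 82 -> 402
5: .
6: .
7: .

3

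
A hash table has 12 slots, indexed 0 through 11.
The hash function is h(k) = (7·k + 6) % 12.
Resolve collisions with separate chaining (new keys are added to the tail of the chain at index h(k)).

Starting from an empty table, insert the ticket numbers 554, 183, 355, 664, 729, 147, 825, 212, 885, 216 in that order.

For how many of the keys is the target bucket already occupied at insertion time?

Insert 554: h=8, bucket 8 empty → new chain.
Insert 183: h=3, bucket 3 empty → new chain.
Insert 355: h=7, bucket 7 empty → new chain.
Insert 664: h=10, bucket 10 empty → new chain.
Insert 729: h=9, bucket 9 empty → new chain.
Insert 147: h=3, bucket 3 nonempty → append to chain.
Insert 825: h=9, bucket 9 nonempty → append to chain.
Insert 212: h=2, bucket 2 empty → new chain.
Insert 885: h=9, bucket 9 nonempty → append to chain.
Insert 216: h=6, bucket 6 empty → new chain.
Final buckets:
0: —
1: —
2: 212
3: 183 -> 147
4: —
5: —
6: 216
7: 355
8: 554
9: 729 -> 825 -> 885
10: 664
11: —

3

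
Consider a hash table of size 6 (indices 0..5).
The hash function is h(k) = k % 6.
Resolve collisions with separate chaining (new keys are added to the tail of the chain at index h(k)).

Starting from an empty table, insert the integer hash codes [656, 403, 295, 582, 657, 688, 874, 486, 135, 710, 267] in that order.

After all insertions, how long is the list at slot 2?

656 -> bucket 2
403 -> bucket 1
295 -> bucket 1 (collision)
582 -> bucket 0
657 -> bucket 3
688 -> bucket 4
874 -> bucket 4 (collision)
486 -> bucket 0 (collision)
135 -> bucket 3 (collision)
710 -> bucket 2 (collision)
267 -> bucket 3 (collision)
Final buckets:
0: 582 -> 486
1: 403 -> 295
2: 656 -> 710
3: 657 -> 135 -> 267
4: 688 -> 874
5: ∅

2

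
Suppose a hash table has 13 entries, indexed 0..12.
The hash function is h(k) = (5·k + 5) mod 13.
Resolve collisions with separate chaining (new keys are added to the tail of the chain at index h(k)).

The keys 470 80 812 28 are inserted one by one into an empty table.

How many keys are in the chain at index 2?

Insert 470: h=2, bucket 2 empty -> new chain.
Insert 80: h=2, bucket 2 nonempty -> append to chain.
Insert 812: h=9, bucket 9 empty -> new chain.
Insert 28: h=2, bucket 2 nonempty -> append to chain.
Final buckets:
0: _
1: _
2: 470 -> 80 -> 28
3: _
4: _
5: _
6: _
7: _
8: _
9: 812
10: _
11: _
12: _

3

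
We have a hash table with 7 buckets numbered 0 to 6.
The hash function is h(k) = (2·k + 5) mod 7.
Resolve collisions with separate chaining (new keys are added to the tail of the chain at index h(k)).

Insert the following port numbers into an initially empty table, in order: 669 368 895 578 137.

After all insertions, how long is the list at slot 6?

4

669 -> bucket 6
368 -> bucket 6 (collision)
895 -> bucket 3
578 -> bucket 6 (collision)
137 -> bucket 6 (collision)
Final buckets:
0: ∅
1: ∅
2: ∅
3: 895
4: ∅
5: ∅
6: 669 -> 368 -> 578 -> 137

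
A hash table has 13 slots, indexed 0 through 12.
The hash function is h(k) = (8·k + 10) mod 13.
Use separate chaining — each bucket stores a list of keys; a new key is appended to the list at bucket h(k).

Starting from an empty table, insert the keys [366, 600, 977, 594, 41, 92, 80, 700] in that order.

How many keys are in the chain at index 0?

5

Insert 366: h=0, bucket 0 empty → new chain.
Insert 600: h=0, bucket 0 nonempty → append to chain.
Insert 977: h=0, bucket 0 nonempty → append to chain.
Insert 594: h=4, bucket 4 empty → new chain.
Insert 41: h=0, bucket 0 nonempty → append to chain.
Insert 92: h=5, bucket 5 empty → new chain.
Insert 80: h=0, bucket 0 nonempty → append to chain.
Insert 700: h=7, bucket 7 empty → new chain.
Final buckets:
0: 366 -> 600 -> 977 -> 41 -> 80
1: —
2: —
3: —
4: 594
5: 92
6: —
7: 700
8: —
9: —
10: —
11: —
12: —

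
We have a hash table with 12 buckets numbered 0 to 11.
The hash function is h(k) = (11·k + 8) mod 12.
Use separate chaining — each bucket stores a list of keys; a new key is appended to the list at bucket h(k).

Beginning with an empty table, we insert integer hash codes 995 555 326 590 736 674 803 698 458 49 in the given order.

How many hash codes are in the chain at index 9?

995 -> bucket 9
555 -> bucket 5
326 -> bucket 6
590 -> bucket 6 (collision)
736 -> bucket 4
674 -> bucket 6 (collision)
803 -> bucket 9 (collision)
698 -> bucket 6 (collision)
458 -> bucket 6 (collision)
49 -> bucket 7
Final buckets:
0: —
1: —
2: —
3: —
4: 736
5: 555
6: 326 -> 590 -> 674 -> 698 -> 458
7: 49
8: —
9: 995 -> 803
10: —
11: —

2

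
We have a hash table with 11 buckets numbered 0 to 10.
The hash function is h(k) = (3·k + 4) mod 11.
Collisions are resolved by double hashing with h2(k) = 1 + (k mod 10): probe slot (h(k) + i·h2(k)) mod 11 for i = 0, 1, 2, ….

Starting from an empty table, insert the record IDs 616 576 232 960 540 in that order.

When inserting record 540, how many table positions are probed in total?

2

Insert 616: h=4, slot 4 empty => index 4.
Insert 576: h=5, slot 5 empty => index 5.
Insert 232: h=7, slot 7 empty => index 7.
Insert 960: h=2, slot 2 empty => index 2.
Insert 540: h=7, h2=1, slot 7 occupied => index 8.
Table: [., ., 960, ., 616, 576, ., 232, 540, ., .]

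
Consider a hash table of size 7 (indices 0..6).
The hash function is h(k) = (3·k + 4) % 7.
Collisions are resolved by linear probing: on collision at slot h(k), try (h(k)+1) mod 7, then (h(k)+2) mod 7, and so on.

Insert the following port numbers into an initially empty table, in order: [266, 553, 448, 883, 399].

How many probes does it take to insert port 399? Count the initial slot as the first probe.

Insert 266: h=4, slot 4 empty => index 4.
Insert 553: h=4, slot 4 occupied => index 5.
Insert 448: h=4, slots 4,5 occupied => index 6.
Insert 883: h=0, slot 0 empty => index 0.
Insert 399: h=4, slots 4,5,6,0 occupied => index 1.
Table: [883, 399, ., ., 266, 553, 448]

5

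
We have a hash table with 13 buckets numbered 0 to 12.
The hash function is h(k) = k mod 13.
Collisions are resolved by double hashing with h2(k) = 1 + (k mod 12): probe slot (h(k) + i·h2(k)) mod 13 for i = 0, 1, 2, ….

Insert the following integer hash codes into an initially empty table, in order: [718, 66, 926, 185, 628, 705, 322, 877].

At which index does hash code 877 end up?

718 hashes to 3; slot 3 is free => place at 3.
66 hashes to 1; slot 1 is free => place at 1.
926 hashes to 3, h2=3; 3 taken => place at 6.
185 hashes to 3, h2=6; 3 taken => place at 9.
628 hashes to 4; slot 4 is free => place at 4.
705 hashes to 3, h2=10; 3 taken => place at 0.
322 hashes to 10; slot 10 is free => place at 10.
877 hashes to 6, h2=2; 6 taken => place at 8.
Table: [705, 66, ∅, 718, 628, ∅, 926, ∅, 877, 185, 322, ∅, ∅]

8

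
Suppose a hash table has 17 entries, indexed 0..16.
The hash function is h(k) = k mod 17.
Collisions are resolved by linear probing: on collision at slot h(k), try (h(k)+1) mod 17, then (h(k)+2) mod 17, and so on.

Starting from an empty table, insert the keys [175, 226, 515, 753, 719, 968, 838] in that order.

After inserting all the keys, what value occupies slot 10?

838

175 hashes to 5; slot 5 is free => place at 5.
226 hashes to 5; 5 taken => place at 6.
515 hashes to 5; 5,6 taken => place at 7.
753 hashes to 5; 5,6,7 taken => place at 8.
719 hashes to 5; 5,6,7,8 taken => place at 9.
968 hashes to 16; slot 16 is free => place at 16.
838 hashes to 5; 5,6,7,8,9 taken => place at 10.
Table: [∅, ∅, ∅, ∅, ∅, 175, 226, 515, 753, 719, 838, ∅, ∅, ∅, ∅, ∅, 968]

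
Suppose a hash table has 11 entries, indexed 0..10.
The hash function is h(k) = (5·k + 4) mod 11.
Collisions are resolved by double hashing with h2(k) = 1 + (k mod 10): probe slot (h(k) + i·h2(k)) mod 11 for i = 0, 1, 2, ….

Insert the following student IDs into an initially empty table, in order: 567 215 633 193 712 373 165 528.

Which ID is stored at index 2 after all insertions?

528

Insert 567: h=1, slot 1 empty → index 1.
Insert 215: h=1, h2=6, slot 1 occupied → index 7.
Insert 633: h=1, h2=4, slot 1 occupied → index 5.
Insert 193: h=1, h2=4, slots 1,5 occupied → index 9.
Insert 712: h=0, slot 0 empty → index 0.
Insert 373: h=10, slot 10 empty → index 10.
Insert 165: h=4, slot 4 empty → index 4.
Insert 528: h=4, h2=9, slot 4 occupied → index 2.
Table: [712, 567, 528, ∅, 165, 633, ∅, 215, ∅, 193, 373]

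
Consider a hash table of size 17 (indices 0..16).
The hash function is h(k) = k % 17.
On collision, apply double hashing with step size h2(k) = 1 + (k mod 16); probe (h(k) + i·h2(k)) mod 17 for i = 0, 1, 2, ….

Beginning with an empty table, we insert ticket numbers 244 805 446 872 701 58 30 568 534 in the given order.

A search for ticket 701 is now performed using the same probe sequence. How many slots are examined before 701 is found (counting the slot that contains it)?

2

244 hashes to 6; slot 6 is free → place at 6.
805 hashes to 6, h2=6; 6 taken → place at 12.
446 hashes to 4; slot 4 is free → place at 4.
872 hashes to 5; slot 5 is free → place at 5.
701 hashes to 4, h2=14; 4 taken → place at 1.
58 hashes to 7; slot 7 is free → place at 7.
30 hashes to 13; slot 13 is free → place at 13.
568 hashes to 7, h2=9; 7 taken → place at 16.
534 hashes to 7, h2=7; 7 taken → place at 14.
Table: [_, 701, _, _, 446, 872, 244, 58, _, _, _, _, 805, 30, 534, _, 568]
Lookup 701: h=4, h2=14, probe 4,1 → found at 1.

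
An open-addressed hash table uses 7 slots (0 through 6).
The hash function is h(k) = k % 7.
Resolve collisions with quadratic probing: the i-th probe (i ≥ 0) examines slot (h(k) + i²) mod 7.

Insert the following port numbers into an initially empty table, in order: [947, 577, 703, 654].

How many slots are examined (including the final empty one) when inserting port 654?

947 hashes to 2; slot 2 is free → place at 2.
577 hashes to 3; slot 3 is free → place at 3.
703 hashes to 3; 3 taken → place at 4.
654 hashes to 3; 3,4 taken → place at 0.
Table: [654, ∅, 947, 577, 703, ∅, ∅]

3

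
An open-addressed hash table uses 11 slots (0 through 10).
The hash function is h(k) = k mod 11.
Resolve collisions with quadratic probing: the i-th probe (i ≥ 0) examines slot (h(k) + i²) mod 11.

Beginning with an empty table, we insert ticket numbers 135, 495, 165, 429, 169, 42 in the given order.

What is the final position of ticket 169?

135: h=3 → slot 3
495: h=0 → slot 0
165: h=0, probe 0,1 → slot 1
429: h=0, probe 0,1,4 → slot 4
169: h=4, probe 4,5 → slot 5
42: h=9 → slot 9
Table: [495, 165, —, 135, 429, 169, —, —, —, 42, —]

5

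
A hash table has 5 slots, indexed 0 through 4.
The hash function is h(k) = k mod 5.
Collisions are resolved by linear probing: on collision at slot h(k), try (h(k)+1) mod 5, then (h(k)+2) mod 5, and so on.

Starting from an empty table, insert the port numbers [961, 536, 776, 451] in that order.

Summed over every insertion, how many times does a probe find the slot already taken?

961 hashes to 1; slot 1 is free -> place at 1.
536 hashes to 1; 1 taken -> place at 2.
776 hashes to 1; 1,2 taken -> place at 3.
451 hashes to 1; 1,2,3 taken -> place at 4.
Table: [—, 961, 536, 776, 451]

6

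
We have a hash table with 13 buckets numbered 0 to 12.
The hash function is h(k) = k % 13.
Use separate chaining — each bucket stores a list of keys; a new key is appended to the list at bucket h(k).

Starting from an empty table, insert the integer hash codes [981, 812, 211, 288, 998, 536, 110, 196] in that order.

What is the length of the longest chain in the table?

981 -> bucket 6
812 -> bucket 6 (collision)
211 -> bucket 3
288 -> bucket 2
998 -> bucket 10
536 -> bucket 3 (collision)
110 -> bucket 6 (collision)
196 -> bucket 1
Final buckets:
0: -
1: 196
2: 288
3: 211 -> 536
4: -
5: -
6: 981 -> 812 -> 110
7: -
8: -
9: -
10: 998
11: -
12: -

3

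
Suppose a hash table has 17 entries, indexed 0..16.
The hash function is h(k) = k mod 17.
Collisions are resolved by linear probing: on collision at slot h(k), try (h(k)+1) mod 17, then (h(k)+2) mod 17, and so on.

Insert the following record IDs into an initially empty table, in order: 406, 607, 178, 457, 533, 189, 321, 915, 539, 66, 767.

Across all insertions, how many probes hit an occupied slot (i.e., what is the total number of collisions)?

406: h=15 -> slot 15
607: h=12 -> slot 12
178: h=8 -> slot 8
457: h=15, probe 15,16 -> slot 16
533: h=6 -> slot 6
189: h=2 -> slot 2
321: h=15, probe 15,16,0 -> slot 0
915: h=14 -> slot 14
539: h=12, probe 12,13 -> slot 13
66: h=15, probe 15,16,0,1 -> slot 1
767: h=2, probe 2,3 -> slot 3
Table: [321, 66, 189, 767, ∅, ∅, 533, ∅, 178, ∅, ∅, ∅, 607, 539, 915, 406, 457]

8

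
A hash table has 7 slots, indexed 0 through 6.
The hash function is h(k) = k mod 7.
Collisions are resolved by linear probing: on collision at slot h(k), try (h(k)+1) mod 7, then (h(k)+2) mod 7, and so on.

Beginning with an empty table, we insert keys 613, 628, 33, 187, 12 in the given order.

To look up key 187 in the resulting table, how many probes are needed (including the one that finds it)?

3

613: h=4 => slot 4
628: h=5 => slot 5
33: h=5, probe 5,6 => slot 6
187: h=5, probe 5,6,0 => slot 0
12: h=5, probe 5,6,0,1 => slot 1
Table: [187, 12, —, —, 613, 628, 33]
Lookup 187: h=5, probe 5,6,0 → found at 0.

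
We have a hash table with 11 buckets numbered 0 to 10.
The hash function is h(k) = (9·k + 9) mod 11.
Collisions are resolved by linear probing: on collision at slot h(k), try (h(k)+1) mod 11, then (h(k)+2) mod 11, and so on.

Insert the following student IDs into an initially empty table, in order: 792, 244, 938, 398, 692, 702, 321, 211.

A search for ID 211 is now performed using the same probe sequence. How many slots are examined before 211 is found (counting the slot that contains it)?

792: h=9 -> slot 9
244: h=5 -> slot 5
938: h=3 -> slot 3
398: h=5, probe 5,6 -> slot 6
692: h=0 -> slot 0
702: h=2 -> slot 2
321: h=5, probe 5,6,7 -> slot 7
211: h=5, probe 5,6,7,8 -> slot 8
Table: [692, —, 702, 938, —, 244, 398, 321, 211, 792, —]
Lookup 211: h=5, probe 5,6,7,8 → found at 8.

4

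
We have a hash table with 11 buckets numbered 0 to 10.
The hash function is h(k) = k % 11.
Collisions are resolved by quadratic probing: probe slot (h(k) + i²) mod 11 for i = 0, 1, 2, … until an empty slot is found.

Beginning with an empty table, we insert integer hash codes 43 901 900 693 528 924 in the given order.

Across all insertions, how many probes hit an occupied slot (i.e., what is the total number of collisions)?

8

43: h=10 -> slot 10
901: h=10, probe 10,0 -> slot 0
900: h=9 -> slot 9
693: h=0, probe 0,1 -> slot 1
528: h=0, probe 0,1,4 -> slot 4
924: h=0, probe 0,1,4,9,5 -> slot 5
Table: [901, 693, -, -, 528, 924, -, -, -, 900, 43]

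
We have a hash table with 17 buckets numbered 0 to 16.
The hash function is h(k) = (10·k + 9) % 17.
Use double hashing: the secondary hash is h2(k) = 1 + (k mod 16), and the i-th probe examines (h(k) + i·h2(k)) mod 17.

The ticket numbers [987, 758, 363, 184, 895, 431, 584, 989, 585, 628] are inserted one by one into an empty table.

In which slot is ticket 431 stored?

987: h=2 => slot 2
758: h=7 => slot 7
363: h=1 => slot 1
184: h=13 => slot 13
895: h=0 => slot 0
431: h=1, h2=16, probe 1,0,16 => slot 16
584: h=1, h2=9, probe 1,10 => slot 10
989: h=5 => slot 5
585: h=11 => slot 11
628: h=16, h2=5, probe 16,4 => slot 4
Table: [895, 363, 987, —, 628, 989, —, 758, —, —, 584, 585, —, 184, —, —, 431]

16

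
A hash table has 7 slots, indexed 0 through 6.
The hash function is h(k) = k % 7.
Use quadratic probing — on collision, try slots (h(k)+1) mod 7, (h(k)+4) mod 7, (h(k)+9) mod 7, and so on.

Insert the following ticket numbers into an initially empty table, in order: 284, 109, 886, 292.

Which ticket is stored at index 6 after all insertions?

292

Insert 284: h=4, slot 4 empty -> index 4.
Insert 109: h=4, slot 4 occupied -> index 5.
Insert 886: h=4, slots 4,5 occupied -> index 1.
Insert 292: h=5, slot 5 occupied -> index 6.
Table: [—, 886, —, —, 284, 109, 292]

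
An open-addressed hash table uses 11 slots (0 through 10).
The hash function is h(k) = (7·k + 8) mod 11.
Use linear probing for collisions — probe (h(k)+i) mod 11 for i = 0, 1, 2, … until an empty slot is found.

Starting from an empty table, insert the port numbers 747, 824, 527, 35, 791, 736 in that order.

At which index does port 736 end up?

747 hashes to 1; slot 1 is free → place at 1.
824 hashes to 1; 1 taken → place at 2.
527 hashes to 1; 1,2 taken → place at 3.
35 hashes to 0; slot 0 is free → place at 0.
791 hashes to 1; 1,2,3 taken → place at 4.
736 hashes to 1; 1,2,3,4 taken → place at 5.
Table: [35, 747, 824, 527, 791, 736, -, -, -, -, -]

5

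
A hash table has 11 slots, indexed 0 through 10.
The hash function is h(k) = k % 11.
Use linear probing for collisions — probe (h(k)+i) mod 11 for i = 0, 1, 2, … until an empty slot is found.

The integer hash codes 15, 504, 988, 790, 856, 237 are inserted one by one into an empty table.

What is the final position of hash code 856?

15 hashes to 4; slot 4 is free -> place at 4.
504 hashes to 9; slot 9 is free -> place at 9.
988 hashes to 9; 9 taken -> place at 10.
790 hashes to 9; 9,10 taken -> place at 0.
856 hashes to 9; 9,10,0 taken -> place at 1.
237 hashes to 6; slot 6 is free -> place at 6.
Table: [790, 856, ∅, ∅, 15, ∅, 237, ∅, ∅, 504, 988]

1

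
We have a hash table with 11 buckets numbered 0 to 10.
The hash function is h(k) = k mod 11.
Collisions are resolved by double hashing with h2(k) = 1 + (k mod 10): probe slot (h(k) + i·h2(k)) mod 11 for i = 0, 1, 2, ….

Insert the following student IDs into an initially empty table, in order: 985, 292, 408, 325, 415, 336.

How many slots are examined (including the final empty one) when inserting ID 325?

3

985: h=6 => slot 6
292: h=6, h2=3, probe 6,9 => slot 9
408: h=1 => slot 1
325: h=6, h2=6, probe 6,1,7 => slot 7
415: h=8 => slot 8
336: h=6, h2=7, probe 6,2 => slot 2
Table: [_, 408, 336, _, _, _, 985, 325, 415, 292, _]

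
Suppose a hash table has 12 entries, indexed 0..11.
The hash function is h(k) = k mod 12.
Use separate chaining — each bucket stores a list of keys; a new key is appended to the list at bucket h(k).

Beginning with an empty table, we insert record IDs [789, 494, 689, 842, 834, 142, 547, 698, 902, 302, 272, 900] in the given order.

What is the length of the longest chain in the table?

5

Insert 789: h=9, bucket 9 empty -> new chain.
Insert 494: h=2, bucket 2 empty -> new chain.
Insert 689: h=5, bucket 5 empty -> new chain.
Insert 842: h=2, bucket 2 nonempty -> append to chain.
Insert 834: h=6, bucket 6 empty -> new chain.
Insert 142: h=10, bucket 10 empty -> new chain.
Insert 547: h=7, bucket 7 empty -> new chain.
Insert 698: h=2, bucket 2 nonempty -> append to chain.
Insert 902: h=2, bucket 2 nonempty -> append to chain.
Insert 302: h=2, bucket 2 nonempty -> append to chain.
Insert 272: h=8, bucket 8 empty -> new chain.
Insert 900: h=0, bucket 0 empty -> new chain.
Final buckets:
0: 900
1: —
2: 494 -> 842 -> 698 -> 902 -> 302
3: —
4: —
5: 689
6: 834
7: 547
8: 272
9: 789
10: 142
11: —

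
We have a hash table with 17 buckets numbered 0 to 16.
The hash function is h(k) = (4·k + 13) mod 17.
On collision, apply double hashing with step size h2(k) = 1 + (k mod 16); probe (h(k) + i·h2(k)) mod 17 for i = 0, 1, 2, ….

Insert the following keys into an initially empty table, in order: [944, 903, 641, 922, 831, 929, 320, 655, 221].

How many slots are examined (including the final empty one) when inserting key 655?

944: h=15 -> slot 15
903: h=4 -> slot 4
641: h=10 -> slot 10
922: h=12 -> slot 12
831: h=5 -> slot 5
929: h=6 -> slot 6
320: h=1 -> slot 1
655: h=15, h2=16, probe 15,14 -> slot 14
221: h=13 -> slot 13
Table: [., 320, ., ., 903, 831, 929, ., ., ., 641, ., 922, 221, 655, 944, .]

2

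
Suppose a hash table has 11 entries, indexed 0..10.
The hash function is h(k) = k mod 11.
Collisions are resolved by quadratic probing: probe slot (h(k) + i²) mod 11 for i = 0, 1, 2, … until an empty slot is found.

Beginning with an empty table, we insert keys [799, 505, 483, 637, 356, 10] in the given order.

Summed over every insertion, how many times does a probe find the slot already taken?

6

Insert 799: h=7, slot 7 empty -> index 7.
Insert 505: h=10, slot 10 empty -> index 10.
Insert 483: h=10, slot 10 occupied -> index 0.
Insert 637: h=10, slots 10,0 occupied -> index 3.
Insert 356: h=4, slot 4 empty -> index 4.
Insert 10: h=10, slots 10,0,3 occupied -> index 8.
Table: [483, -, -, 637, 356, -, -, 799, 10, -, 505]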